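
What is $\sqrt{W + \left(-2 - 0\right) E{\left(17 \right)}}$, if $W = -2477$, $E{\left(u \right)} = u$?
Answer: $9 i \sqrt{31} \approx 50.11 i$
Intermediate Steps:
$\sqrt{W + \left(-2 - 0\right) E{\left(17 \right)}} = \sqrt{-2477 + \left(-2 - 0\right) 17} = \sqrt{-2477 + \left(-2 + 0\right) 17} = \sqrt{-2477 - 34} = \sqrt{-2511} = 9 i \sqrt{31}$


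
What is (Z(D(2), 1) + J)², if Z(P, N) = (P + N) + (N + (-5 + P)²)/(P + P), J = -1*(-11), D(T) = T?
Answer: 1089/4 ≈ 272.25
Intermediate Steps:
J = 11
Z(P, N) = N + P + (N + (-5 + P)²)/(2*P) (Z(P, N) = (N + P) + (N + (-5 + P)²)/((2*P)) = (N + P) + (N + (-5 + P)²)*(1/(2*P)) = (N + P) + (N + (-5 + P)²)/(2*P) = N + P + (N + (-5 + P)²)/(2*P))
(Z(D(2), 1) + J)² = ((½)*(1 + (-5 + 2)² + 2*2*(1 + 2))/2 + 11)² = ((½)*(½)*(1 + (-3)² + 2*2*3) + 11)² = ((½)*(½)*(1 + 9 + 12) + 11)² = ((½)*(½)*22 + 11)² = (11/2 + 11)² = (33/2)² = 1089/4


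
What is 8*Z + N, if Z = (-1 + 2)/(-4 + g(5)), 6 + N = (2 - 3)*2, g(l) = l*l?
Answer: -160/21 ≈ -7.6190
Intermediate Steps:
g(l) = l²
N = -8 (N = -6 + (2 - 3)*2 = -6 - 1*2 = -6 - 2 = -8)
Z = 1/21 (Z = (-1 + 2)/(-4 + 5²) = 1/(-4 + 25) = 1/21 ≈ 0.047619)
8*Z + N = 8*(1/21) - 8 = 8/21 - 8 = -160/21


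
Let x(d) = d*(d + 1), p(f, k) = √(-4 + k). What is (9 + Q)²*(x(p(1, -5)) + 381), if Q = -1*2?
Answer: 18228 + 147*I ≈ 18228.0 + 147.0*I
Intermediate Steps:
Q = -2
x(d) = d*(1 + d)
(9 + Q)²*(x(p(1, -5)) + 381) = (9 - 2)²*(√(-4 - 5)*(1 + √(-4 - 5)) + 381) = 7²*(√(-9)*(1 + √(-9)) + 381) = 49*((3*I)*(1 + 3*I) + 381) = 49*(3*I*(1 + 3*I) + 381) = 49*(381 + 3*I*(1 + 3*I)) = 18669 + 147*I*(1 + 3*I)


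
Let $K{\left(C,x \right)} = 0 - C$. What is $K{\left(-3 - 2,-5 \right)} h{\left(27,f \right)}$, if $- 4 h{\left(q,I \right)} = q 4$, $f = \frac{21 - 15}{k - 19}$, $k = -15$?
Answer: $-135$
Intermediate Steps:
$K{\left(C,x \right)} = - C$
$f = - \frac{3}{17}$ ($f = \frac{21 - 15}{-15 - 19} = \frac{6}{-34} = 6 \left(- \frac{1}{34}\right) = - \frac{3}{17} \approx -0.17647$)
$h{\left(q,I \right)} = - q$ ($h{\left(q,I \right)} = - \frac{q 4}{4} = - \frac{4 q}{4} = - q$)
$K{\left(-3 - 2,-5 \right)} h{\left(27,f \right)} = - (-3 - 2) \left(\left(-1\right) 27\right) = - (-3 - 2) \left(-27\right) = \left(-1\right) \left(-5\right) \left(-27\right) = 5 \left(-27\right) = -135$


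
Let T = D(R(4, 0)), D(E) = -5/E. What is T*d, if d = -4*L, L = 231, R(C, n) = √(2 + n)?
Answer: 2310*√2 ≈ 3266.8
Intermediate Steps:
d = -924 (d = -4*231 = -924)
T = -5*√2/2 (T = -5/√(2 + 0) = -5*√2/2 ≈ -3.5355)
T*d = -5*√2/2*(-924) = 2310*√2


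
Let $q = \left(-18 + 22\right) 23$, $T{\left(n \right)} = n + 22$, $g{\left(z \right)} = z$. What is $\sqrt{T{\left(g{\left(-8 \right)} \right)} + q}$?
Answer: $\sqrt{106} \approx 10.296$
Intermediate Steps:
$T{\left(n \right)} = 22 + n$
$q = 92$ ($q = 4 \cdot 23 = 92$)
$\sqrt{T{\left(g{\left(-8 \right)} \right)} + q} = \sqrt{\left(22 - 8\right) + 92} = \sqrt{14 + 92} = \sqrt{106}$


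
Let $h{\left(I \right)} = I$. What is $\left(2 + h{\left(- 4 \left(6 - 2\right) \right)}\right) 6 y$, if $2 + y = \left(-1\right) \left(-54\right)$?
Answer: $-4368$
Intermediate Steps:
$y = 52$ ($y = -2 - -54 = -2 + 54 = 52$)
$\left(2 + h{\left(- 4 \left(6 - 2\right) \right)}\right) 6 y = \left(2 - 4 \left(6 - 2\right)\right) 6 \cdot 52 = \left(2 - 16\right) 6 \cdot 52 = \left(-14\right) 6 \cdot 52 = \left(-84\right) 52 = -4368$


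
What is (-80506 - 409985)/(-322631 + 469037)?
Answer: -163497/48802 ≈ -3.3502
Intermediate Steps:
(-80506 - 409985)/(-322631 + 469037) = -490491/146406 = -490491*1/146406 = -163497/48802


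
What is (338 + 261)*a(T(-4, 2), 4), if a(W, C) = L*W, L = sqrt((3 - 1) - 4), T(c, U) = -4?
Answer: -2396*I*sqrt(2) ≈ -3388.5*I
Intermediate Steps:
L = I*sqrt(2) (L = sqrt(2 - 4) = sqrt(-2) = I*sqrt(2) ≈ 1.4142*I)
a(W, C) = I*W*sqrt(2) (a(W, C) = (I*sqrt(2))*W = I*W*sqrt(2))
(338 + 261)*a(T(-4, 2), 4) = (338 + 261)*(I*(-4)*sqrt(2)) = 599*(-4*I*sqrt(2)) = -2396*I*sqrt(2)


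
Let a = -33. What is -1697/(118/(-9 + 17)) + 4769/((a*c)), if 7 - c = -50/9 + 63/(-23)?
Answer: -255813487/2054734 ≈ -124.50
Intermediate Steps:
c = 3166/207 (c = 7 - (-50/9 + 63/(-23)) = 7 - (-50*1/9 + 63*(-1/23)) = 7 - (-50/9 - 63/23) = 7 - 1*(-1717/207) = 7 + 1717/207 = 3166/207 ≈ 15.295)
-1697/(118/(-9 + 17)) + 4769/((a*c)) = -1697/(118/(-9 + 17)) + 4769/((-33*3166/207)) = -1697/(118/8) + 4769/(-34826/69) = -1697/((1/8)*118) + 4769*(-69/34826) = -1697/59/4 - 329061/34826 = -1697*4/59 - 329061/34826 = -6788/59 - 329061/34826 = -255813487/2054734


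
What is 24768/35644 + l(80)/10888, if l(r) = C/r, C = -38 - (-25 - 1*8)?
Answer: 1078687025/1552367488 ≈ 0.69487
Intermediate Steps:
C = -5 (C = -38 - (-25 - 8) = -38 - 1*(-33) = -38 + 33 = -5)
l(r) = -5/r
24768/35644 + l(80)/10888 = 24768/35644 - 5/80/10888 = 24768*(1/35644) - 5*1/80*(1/10888) = 6192/8911 - 1/16*1/10888 = 6192/8911 - 1/174208 = 1078687025/1552367488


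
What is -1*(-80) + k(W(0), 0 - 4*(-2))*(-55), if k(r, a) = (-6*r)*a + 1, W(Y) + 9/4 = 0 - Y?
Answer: -5915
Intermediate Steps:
W(Y) = -9/4 - Y (W(Y) = -9/4 + (0 - Y) = -9/4 - Y)
k(r, a) = 1 - 6*a*r (k(r, a) = -6*a*r + 1 = 1 - 6*a*r)
-1*(-80) + k(W(0), 0 - 4*(-2))*(-55) = -1*(-80) + (1 - 6*(0 - 4*(-2))*(-9/4 - 1*0))*(-55) = 80 + (1 - 6*(0 + 8)*(-9/4 + 0))*(-55) = 80 + (1 - 6*8*(-9/4))*(-55) = 80 + (1 + 108)*(-55) = 80 + 109*(-55) = 80 - 5995 = -5915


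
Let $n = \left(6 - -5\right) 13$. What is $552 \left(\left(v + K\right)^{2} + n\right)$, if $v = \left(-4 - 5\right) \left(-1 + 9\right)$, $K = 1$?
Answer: $2861568$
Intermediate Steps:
$n = 143$ ($n = \left(6 + 5\right) 13 = 11 \cdot 13 = 143$)
$v = -72$ ($v = \left(-9\right) 8 = -72$)
$552 \left(\left(v + K\right)^{2} + n\right) = 552 \left(\left(-72 + 1\right)^{2} + 143\right) = 552 \left(\left(-71\right)^{2} + 143\right) = 552 \left(5041 + 143\right) = 552 \cdot 5184 = 2861568$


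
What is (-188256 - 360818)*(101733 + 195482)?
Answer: -163193028910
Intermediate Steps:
(-188256 - 360818)*(101733 + 195482) = -549074*297215 = -163193028910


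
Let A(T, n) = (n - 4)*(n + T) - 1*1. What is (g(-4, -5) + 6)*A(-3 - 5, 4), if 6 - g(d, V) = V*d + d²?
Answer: 24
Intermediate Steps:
A(T, n) = -1 + (-4 + n)*(T + n) (A(T, n) = (-4 + n)*(T + n) - 1 = -1 + (-4 + n)*(T + n))
g(d, V) = 6 - d² - V*d (g(d, V) = 6 - (V*d + d²) = 6 - (d² + V*d) = 6 + (-d² - V*d) = 6 - d² - V*d)
(g(-4, -5) + 6)*A(-3 - 5, 4) = ((6 - 1*(-4)² - 1*(-5)*(-4)) + 6)*(-1 + 4² - 4*(-3 - 5) - 4*4 + (-3 - 5)*4) = ((6 - 1*16 - 20) + 6)*(-1 + 16 - 4*(-8) - 16 - 8*4) = ((6 - 16 - 20) + 6)*(-1 + 16 + 32 - 16 - 32) = (-30 + 6)*(-1) = -24*(-1) = 24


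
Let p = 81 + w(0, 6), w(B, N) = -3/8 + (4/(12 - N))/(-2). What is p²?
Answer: 3713329/576 ≈ 6446.8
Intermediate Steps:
w(B, N) = -3/8 - 2/(12 - N) (w(B, N) = -3*⅛ + (4/(12 - N))*(-½) = -3/8 - 2/(12 - N))
p = 1927/24 (p = 81 + (52 - 3*6)/(8*(-12 + 6)) = 81 + (⅛)*(52 - 18)/(-6) = 81 + (⅛)*(-⅙)*34 = 81 - 17/24 = 1927/24 ≈ 80.292)
p² = (1927/24)² = 3713329/576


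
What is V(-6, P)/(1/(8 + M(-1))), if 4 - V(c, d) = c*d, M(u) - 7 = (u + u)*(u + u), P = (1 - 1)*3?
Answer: 76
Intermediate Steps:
P = 0 (P = 0*3 = 0)
M(u) = 7 + 4*u**2 (M(u) = 7 + (u + u)*(u + u) = 7 + (2*u)*(2*u) = 7 + 4*u**2)
V(c, d) = 4 - c*d
V(-6, P)/(1/(8 + M(-1))) = (4 - 1*(-6)*0)/(1/(8 + (7 + 4*(-1)**2))) = (4 + 0)/(1/(8 + (7 + 4*1))) = 4/1/(8 + (7 + 4)) = 4/1/(8 + 11) = 4/1/19 = 4/(1/19) = 19*4 = 76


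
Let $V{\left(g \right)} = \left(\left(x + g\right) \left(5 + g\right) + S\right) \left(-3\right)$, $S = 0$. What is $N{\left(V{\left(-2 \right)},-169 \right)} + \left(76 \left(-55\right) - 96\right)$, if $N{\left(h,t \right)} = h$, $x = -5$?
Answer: $-4213$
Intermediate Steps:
$V{\left(g \right)} = - 3 \left(-5 + g\right) \left(5 + g\right)$ ($V{\left(g \right)} = \left(\left(-5 + g\right) \left(5 + g\right) + 0\right) \left(-3\right) = \left(-5 + g\right) \left(5 + g\right) \left(-3\right) = - 3 \left(-5 + g\right) \left(5 + g\right)$)
$N{\left(V{\left(-2 \right)},-169 \right)} + \left(76 \left(-55\right) - 96\right) = \left(75 - 3 \left(-2\right)^{2}\right) + \left(76 \left(-55\right) - 96\right) = \left(75 - 12\right) - 4276 = 63 - 4276 = -4213$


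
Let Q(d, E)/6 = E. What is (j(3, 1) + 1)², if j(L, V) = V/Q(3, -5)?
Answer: 841/900 ≈ 0.93444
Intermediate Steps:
Q(d, E) = 6*E
j(L, V) = -V/30 (j(L, V) = V/((6*(-5))) = V/(-30) = V*(-1/30) = -V/30)
(j(3, 1) + 1)² = (-1/30*1 + 1)² = (-1/30 + 1)² = (29/30)² = 841/900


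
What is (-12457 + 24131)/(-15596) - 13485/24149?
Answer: -7939153/6074642 ≈ -1.3069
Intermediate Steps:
(-12457 + 24131)/(-15596) - 13485/24149 = 11674*(-1/15596) - 13485*1/24149 = -5837/7798 - 435/779 = -7939153/6074642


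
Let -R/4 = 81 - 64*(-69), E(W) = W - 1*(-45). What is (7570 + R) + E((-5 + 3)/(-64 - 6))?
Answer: -363054/35 ≈ -10373.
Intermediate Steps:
E(W) = 45 + W (E(W) = W + 45 = 45 + W)
R = -17988 (R = -4*(81 - 64*(-69)) = -4*(81 + 4416) = -4*4497 = -17988)
(7570 + R) + E((-5 + 3)/(-64 - 6)) = (7570 - 17988) + (45 + (-5 + 3)/(-64 - 6)) = -10418 + (45 - 2/(-70)) = -10418 + (45 - 2*(-1/70)) = -10418 + (45 + 1/35) = -10418 + 1576/35 = -363054/35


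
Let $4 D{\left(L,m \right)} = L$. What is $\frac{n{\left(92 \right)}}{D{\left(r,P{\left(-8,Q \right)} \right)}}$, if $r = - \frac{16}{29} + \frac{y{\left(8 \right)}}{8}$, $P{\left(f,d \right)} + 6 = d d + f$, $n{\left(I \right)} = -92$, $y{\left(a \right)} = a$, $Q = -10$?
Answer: $- \frac{10672}{13} \approx -820.92$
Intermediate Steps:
$P{\left(f,d \right)} = -6 + f + d^{2}$ ($P{\left(f,d \right)} = -6 + \left(d d + f\right) = -6 + \left(d^{2} + f\right) = -6 + \left(f + d^{2}\right) = -6 + f + d^{2}$)
$r = \frac{13}{29}$ ($r = - \frac{16}{29} + \frac{8}{8} = \left(-16\right) \frac{1}{29} + 8 \cdot \frac{1}{8} = - \frac{16}{29} + 1 = \frac{13}{29} \approx 0.44828$)
$D{\left(L,m \right)} = \frac{L}{4}$
$\frac{n{\left(92 \right)}}{D{\left(r,P{\left(-8,Q \right)} \right)}} = - \frac{92}{\frac{1}{4} \cdot \frac{13}{29}} = - \frac{92}{\frac{13}{116}} = \left(-92\right) \frac{116}{13} = - \frac{10672}{13}$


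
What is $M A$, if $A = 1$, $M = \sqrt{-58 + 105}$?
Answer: $\sqrt{47} \approx 6.8557$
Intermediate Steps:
$M = \sqrt{47} \approx 6.8557$
$M A = \sqrt{47} \cdot 1 = \sqrt{47}$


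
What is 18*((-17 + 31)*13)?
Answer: 3276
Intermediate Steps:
18*((-17 + 31)*13) = 18*(14*13) = 18*182 = 3276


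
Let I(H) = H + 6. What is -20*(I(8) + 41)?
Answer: -1100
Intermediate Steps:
I(H) = 6 + H
-20*(I(8) + 41) = -20*((6 + 8) + 41) = -20*(14 + 41) = -20*55 = -1100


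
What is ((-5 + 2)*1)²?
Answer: 9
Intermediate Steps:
((-5 + 2)*1)² = (-3*1)² = (-3)² = 9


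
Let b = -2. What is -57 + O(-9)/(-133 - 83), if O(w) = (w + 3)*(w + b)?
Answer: -2063/36 ≈ -57.306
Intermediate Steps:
O(w) = (-2 + w)*(3 + w) (O(w) = (w + 3)*(w - 2) = (3 + w)*(-2 + w) = (-2 + w)*(3 + w))
-57 + O(-9)/(-133 - 83) = -57 + (-6 - 9 + (-9)²)/(-133 - 83) = -57 + (-6 - 9 + 81)/(-216) = -57 - 1/216*66 = -57 - 11/36 = -2063/36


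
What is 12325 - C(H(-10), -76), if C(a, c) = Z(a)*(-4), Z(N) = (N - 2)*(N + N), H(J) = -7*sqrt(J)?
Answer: 8405 + 112*I*sqrt(10) ≈ 8405.0 + 354.18*I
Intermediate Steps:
Z(N) = 2*N*(-2 + N) (Z(N) = (-2 + N)*(2*N) = 2*N*(-2 + N))
C(a, c) = -8*a*(-2 + a) (C(a, c) = (2*a*(-2 + a))*(-4) = -8*a*(-2 + a))
12325 - C(H(-10), -76) = 12325 - 8*(-7*I*sqrt(10))*(2 - (-7)*sqrt(-10)) = 12325 - 8*(-7*I*sqrt(10))*(2 - (-7)*I*sqrt(10)) = 12325 - 8*(-7*I*sqrt(10))*(2 + 7*I*sqrt(10)) = 12325 - (-56)*I*sqrt(10)*(2 + 7*I*sqrt(10)) = 12325 + 56*I*sqrt(10)*(2 + 7*I*sqrt(10))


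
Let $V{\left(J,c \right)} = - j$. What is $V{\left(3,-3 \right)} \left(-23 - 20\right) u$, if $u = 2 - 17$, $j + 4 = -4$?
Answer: $5160$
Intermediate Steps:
$j = -8$ ($j = -4 - 4 = -8$)
$u = -15$
$V{\left(J,c \right)} = 8$ ($V{\left(J,c \right)} = \left(-1\right) \left(-8\right) = 8$)
$V{\left(3,-3 \right)} \left(-23 - 20\right) u = 8 \left(-23 - 20\right) \left(-15\right) = 8 \left(-43\right) \left(-15\right) = \left(-344\right) \left(-15\right) = 5160$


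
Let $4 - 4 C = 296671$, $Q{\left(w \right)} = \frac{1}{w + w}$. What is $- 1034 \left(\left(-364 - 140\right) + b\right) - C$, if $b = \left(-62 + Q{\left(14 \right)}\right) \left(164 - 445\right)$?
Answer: $- \frac{487442713}{28} \approx -1.7409 \cdot 10^{7}$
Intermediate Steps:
$Q{\left(w \right)} = \frac{1}{2 w}$
$C = - \frac{296667}{4}$ ($C = 1 - \frac{296671}{4} = - \frac{296667}{4} \approx -74167.0$)
$b = \frac{487535}{28}$ ($b = \left(-62 + \frac{1}{2 \cdot 14}\right) \left(164 - 445\right) = \left(-62 + \frac{1}{2} \cdot \frac{1}{14}\right) \left(-281\right) = \left(-62 + \frac{1}{28}\right) \left(-281\right) = \left(- \frac{1735}{28}\right) \left(-281\right) = \frac{487535}{28} \approx 17412.0$)
$- 1034 \left(\left(-364 - 140\right) + b\right) - C = - 1034 \left(\left(-364 - 140\right) + \frac{487535}{28}\right) - - \frac{296667}{4} = - 1034 \left(-504 + \frac{487535}{28}\right) + \frac{296667}{4} = \left(-1034\right) \frac{473423}{28} + \frac{296667}{4} = - \frac{244759691}{14} + \frac{296667}{4} = - \frac{487442713}{28}$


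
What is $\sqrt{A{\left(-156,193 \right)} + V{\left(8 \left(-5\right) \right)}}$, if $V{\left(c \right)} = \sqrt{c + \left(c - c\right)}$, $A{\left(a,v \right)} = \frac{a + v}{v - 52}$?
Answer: $\frac{\sqrt{5217 + 39762 i \sqrt{10}}}{141} \approx 1.8155 + 1.7418 i$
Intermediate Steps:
$A{\left(a,v \right)} = \frac{a + v}{-52 + v}$
$V{\left(c \right)} = \sqrt{c}$ ($V{\left(c \right)} = \sqrt{c + 0} = \sqrt{c}$)
$\sqrt{A{\left(-156,193 \right)} + V{\left(8 \left(-5\right) \right)}} = \sqrt{\frac{-156 + 193}{-52 + 193} + \sqrt{8 \left(-5\right)}} = \sqrt{\frac{1}{141} \cdot 37 + \sqrt{-40}} = \sqrt{\frac{1}{141} \cdot 37 + 2 i \sqrt{10}} = \sqrt{\frac{37}{141} + 2 i \sqrt{10}}$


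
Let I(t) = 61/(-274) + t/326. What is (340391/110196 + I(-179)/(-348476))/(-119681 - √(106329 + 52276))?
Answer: -4953414373269039556/191916586540581561505629 + 41388477479876*√158605/191916586540581561505629 ≈ -2.5724e-5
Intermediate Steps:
I(t) = -61/274 + t/326 (I(t) = 61*(-1/274) + t*(1/326) = -61/274 + t/326)
(340391/110196 + I(-179)/(-348476))/(-119681 - √(106329 + 52276)) = (340391/110196 + (-61/274 + (1/326)*(-179))/(-348476))/(-119681 - √(106329 + 52276)) = (340391*(1/110196) + (-61/274 - 179/326)*(-1/348476))/(-119681 - √158605) = (340391/110196 - 17233/22331*(-1/348476))/(-119681 - √158605) = (340391/110196 + 17233/7781817556)/(-119681 - √158605) = 165553909919504/(53595322962561*(-119681 - √158605))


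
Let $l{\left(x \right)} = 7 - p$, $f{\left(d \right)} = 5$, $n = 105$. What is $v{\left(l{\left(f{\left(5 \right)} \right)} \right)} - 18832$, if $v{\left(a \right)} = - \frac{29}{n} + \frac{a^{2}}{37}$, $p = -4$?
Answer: $- \frac{73150688}{3885} \approx -18829.0$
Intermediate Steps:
$l{\left(x \right)} = 11$ ($l{\left(x \right)} = 7 - -4 = 7 + 4 = 11$)
$v{\left(a \right)} = - \frac{29}{105} + \frac{a^{2}}{37}$
$v{\left(l{\left(f{\left(5 \right)} \right)} \right)} - 18832 = \left(- \frac{29}{105} + \frac{11^{2}}{37}\right) - 18832 = \left(- \frac{29}{105} + \frac{1}{37} \cdot 121\right) - 18832 = \left(- \frac{29}{105} + \frac{121}{37}\right) - 18832 = \frac{11632}{3885} - 18832 = - \frac{73150688}{3885}$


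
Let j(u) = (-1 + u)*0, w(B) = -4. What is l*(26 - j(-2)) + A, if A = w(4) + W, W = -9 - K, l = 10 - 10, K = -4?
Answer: -9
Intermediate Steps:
l = 0
j(u) = 0
W = -5 (W = -9 - 1*(-4) = -9 + 4 = -5)
A = -9 (A = -4 - 5 = -9)
l*(26 - j(-2)) + A = 0*(26 - 1*0) - 9 = 0*(26 + 0) - 9 = 0*26 - 9 = 0 - 9 = -9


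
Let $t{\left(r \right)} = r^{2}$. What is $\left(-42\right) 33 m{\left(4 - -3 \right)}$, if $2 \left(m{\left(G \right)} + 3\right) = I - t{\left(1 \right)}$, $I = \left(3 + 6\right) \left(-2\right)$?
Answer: $17325$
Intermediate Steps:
$I = -18$ ($I = 9 \left(-2\right) = -18$)
$m{\left(G \right)} = - \frac{25}{2}$ ($m{\left(G \right)} = -3 + \frac{-18 - 1^{2}}{2} = -3 + \frac{-18 - 1}{2} = -3 + \frac{1}{2} \left(-19\right) = -3 - \frac{19}{2} = - \frac{25}{2}$)
$\left(-42\right) 33 m{\left(4 - -3 \right)} = \left(-42\right) 33 \left(- \frac{25}{2}\right) = \left(-1386\right) \left(- \frac{25}{2}\right) = 17325$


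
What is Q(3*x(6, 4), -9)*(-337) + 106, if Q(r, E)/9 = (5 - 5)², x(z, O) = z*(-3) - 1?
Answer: 106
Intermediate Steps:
x(z, O) = -1 - 3*z (x(z, O) = -3*z - 1 = -1 - 3*z)
Q(r, E) = 0 (Q(r, E) = 9*(5 - 5)² = 9*0² = 9*0 = 0)
Q(3*x(6, 4), -9)*(-337) + 106 = 0*(-337) + 106 = 0 + 106 = 106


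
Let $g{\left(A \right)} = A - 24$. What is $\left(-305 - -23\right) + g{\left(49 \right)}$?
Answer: $-257$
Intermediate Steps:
$g{\left(A \right)} = -24 + A$ ($g{\left(A \right)} = A - 24 = -24 + A$)
$\left(-305 - -23\right) + g{\left(49 \right)} = \left(-305 - -23\right) + \left(-24 + 49\right) = \left(-305 + 23\right) + 25 = -282 + 25 = -257$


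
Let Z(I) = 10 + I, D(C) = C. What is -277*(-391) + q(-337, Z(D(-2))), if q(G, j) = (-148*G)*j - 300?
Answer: 507015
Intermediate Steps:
q(G, j) = -300 - 148*G*j (q(G, j) = -148*G*j - 300 = -300 - 148*G*j)
-277*(-391) + q(-337, Z(D(-2))) = -277*(-391) + (-300 - 148*(-337)*(10 - 2)) = 108307 + (-300 - 148*(-337)*8) = 108307 + (-300 + 399008) = 108307 + 398708 = 507015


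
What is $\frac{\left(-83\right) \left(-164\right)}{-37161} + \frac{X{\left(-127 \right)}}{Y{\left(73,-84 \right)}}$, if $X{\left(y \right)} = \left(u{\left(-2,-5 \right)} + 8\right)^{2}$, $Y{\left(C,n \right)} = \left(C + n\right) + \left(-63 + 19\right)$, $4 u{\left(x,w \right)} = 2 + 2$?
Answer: $- \frac{3758701}{2043855} \approx -1.839$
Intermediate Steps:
$u{\left(x,w \right)} = 1$ ($u{\left(x,w \right)} = \frac{2 + 2}{4} = \frac{1}{4} \cdot 4 = 1$)
$Y{\left(C,n \right)} = -44 + C + n$ ($Y{\left(C,n \right)} = \left(C + n\right) - 44 = -44 + C + n$)
$X{\left(y \right)} = 81$ ($X{\left(y \right)} = \left(1 + 8\right)^{2} = 9^{2} = 81$)
$\frac{\left(-83\right) \left(-164\right)}{-37161} + \frac{X{\left(-127 \right)}}{Y{\left(73,-84 \right)}} = \frac{\left(-83\right) \left(-164\right)}{-37161} + \frac{81}{-44 + 73 - 84} = 13612 \left(- \frac{1}{37161}\right) + \frac{81}{-55} = - \frac{13612}{37161} + 81 \left(- \frac{1}{55}\right) = - \frac{13612}{37161} - \frac{81}{55} = - \frac{3758701}{2043855}$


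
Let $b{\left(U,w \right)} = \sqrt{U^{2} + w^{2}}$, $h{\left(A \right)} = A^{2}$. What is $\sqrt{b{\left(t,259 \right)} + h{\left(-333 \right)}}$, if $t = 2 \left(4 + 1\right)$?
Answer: $\sqrt{110889 + \sqrt{67181}} \approx 333.39$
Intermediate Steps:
$t = 10$ ($t = 2 \cdot 5 = 10$)
$\sqrt{b{\left(t,259 \right)} + h{\left(-333 \right)}} = \sqrt{\sqrt{10^{2} + 259^{2}} + \left(-333\right)^{2}} = \sqrt{\sqrt{100 + 67081} + 110889} = \sqrt{\sqrt{67181} + 110889} = \sqrt{110889 + \sqrt{67181}}$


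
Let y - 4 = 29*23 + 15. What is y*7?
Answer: 4802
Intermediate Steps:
y = 686 (y = 4 + (29*23 + 15) = 4 + (667 + 15) = 4 + 682 = 686)
y*7 = 686*7 = 4802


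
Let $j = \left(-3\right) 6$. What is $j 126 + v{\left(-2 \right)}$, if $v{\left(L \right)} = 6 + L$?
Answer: $-2264$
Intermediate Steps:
$j = -18$
$j 126 + v{\left(-2 \right)} = \left(-18\right) 126 + \left(6 - 2\right) = -2268 + 4 = -2264$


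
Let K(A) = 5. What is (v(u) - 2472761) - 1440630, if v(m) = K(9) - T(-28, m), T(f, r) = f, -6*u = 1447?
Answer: -3913358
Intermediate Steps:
u = -1447/6 (u = -⅙*1447 = -1447/6 ≈ -241.17)
v(m) = 33 (v(m) = 5 - 1*(-28) = 5 + 28 = 33)
(v(u) - 2472761) - 1440630 = (33 - 2472761) - 1440630 = -2472728 - 1440630 = -3913358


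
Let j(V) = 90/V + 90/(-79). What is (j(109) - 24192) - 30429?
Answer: -470344131/8611 ≈ -54621.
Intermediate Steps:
j(V) = -90/79 + 90/V (j(V) = 90/V + 90*(-1/79) = 90/V - 90/79 = -90/79 + 90/V)
(j(109) - 24192) - 30429 = ((-90/79 + 90/109) - 24192) - 30429 = (-2700/8611 - 24192) - 30429 = -208320012/8611 - 30429 = -470344131/8611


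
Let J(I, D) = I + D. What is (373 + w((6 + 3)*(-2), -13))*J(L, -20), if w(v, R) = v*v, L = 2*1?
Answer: -12546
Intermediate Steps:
L = 2
w(v, R) = v²
J(I, D) = D + I
(373 + w((6 + 3)*(-2), -13))*J(L, -20) = (373 + ((6 + 3)*(-2))²)*(-20 + 2) = (373 + (9*(-2))²)*(-18) = (373 + (-18)²)*(-18) = (373 + 324)*(-18) = 697*(-18) = -12546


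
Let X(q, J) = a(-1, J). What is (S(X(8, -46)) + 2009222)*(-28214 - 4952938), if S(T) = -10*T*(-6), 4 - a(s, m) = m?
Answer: -10023183639744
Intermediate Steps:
a(s, m) = 4 - m
X(q, J) = 4 - J
S(T) = 60*T
(S(X(8, -46)) + 2009222)*(-28214 - 4952938) = (60*(4 - 1*(-46)) + 2009222)*(-28214 - 4952938) = (60*(4 + 46) + 2009222)*(-4981152) = (60*50 + 2009222)*(-4981152) = (3000 + 2009222)*(-4981152) = 2012222*(-4981152) = -10023183639744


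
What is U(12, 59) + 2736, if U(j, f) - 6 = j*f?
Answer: 3450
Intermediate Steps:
U(j, f) = 6 + f*j (U(j, f) = 6 + j*f = 6 + f*j)
U(12, 59) + 2736 = (6 + 59*12) + 2736 = (6 + 708) + 2736 = 714 + 2736 = 3450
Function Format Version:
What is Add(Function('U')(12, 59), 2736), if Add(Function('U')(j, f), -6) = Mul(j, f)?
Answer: 3450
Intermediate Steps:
Function('U')(j, f) = Add(6, Mul(f, j)) (Function('U')(j, f) = Add(6, Mul(j, f)) = Add(6, Mul(f, j)))
Add(Function('U')(12, 59), 2736) = Add(Add(6, Mul(59, 12)), 2736) = Add(Add(6, 708), 2736) = Add(714, 2736) = 3450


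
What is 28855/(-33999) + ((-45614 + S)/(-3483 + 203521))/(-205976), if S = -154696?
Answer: -594453268142275/700430858982456 ≈ -0.84870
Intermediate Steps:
28855/(-33999) + ((-45614 + S)/(-3483 + 203521))/(-205976) = 28855/(-33999) + ((-45614 - 154696)/(-3483 + 203521))/(-205976) = 28855*(-1/33999) - 200310/200038*(-1/205976) = -28855/33999 - 200310*1/200038*(-1/205976) = -28855/33999 - 100155/100019*(-1/205976) = -28855/33999 + 100155/20601513544 = -594453268142275/700430858982456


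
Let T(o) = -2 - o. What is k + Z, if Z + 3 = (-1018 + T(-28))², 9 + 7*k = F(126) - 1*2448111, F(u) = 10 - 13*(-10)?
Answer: 4440447/7 ≈ 6.3435e+5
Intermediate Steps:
F(u) = 140 (F(u) = 10 + 130 = 140)
k = -2447980/7 (k = -9/7 + (140 - 1*2448111)/7 = -9/7 + (140 - 2448111)/7 = -9/7 + (⅐)*(-2447971) = -9/7 - 2447971/7 = -2447980/7 ≈ -3.4971e+5)
Z = 984061 (Z = -3 + (-1018 + (-2 - 1*(-28)))² = -3 + (-1018 + (-2 + 28))² = -3 + (-1018 + 26)² = -3 + (-992)² = -3 + 984064 = 984061)
k + Z = -2447980/7 + 984061 = 4440447/7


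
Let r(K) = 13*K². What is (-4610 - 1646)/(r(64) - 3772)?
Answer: -1564/12369 ≈ -0.12645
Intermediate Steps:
(-4610 - 1646)/(r(64) - 3772) = (-4610 - 1646)/(13*64² - 3772) = -6256/(13*4096 - 3772) = -6256/(53248 - 3772) = -6256/49476 = -6256*1/49476 = -1564/12369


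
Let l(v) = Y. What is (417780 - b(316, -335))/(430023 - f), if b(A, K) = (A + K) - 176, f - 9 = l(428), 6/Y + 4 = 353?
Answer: 9724885/10004992 ≈ 0.97200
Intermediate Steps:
Y = 6/349 (Y = 6/(-4 + 353) = 6/349 ≈ 0.017192)
l(v) = 6/349
f = 3147/349 (f = 9 + 6/349 = 3147/349 ≈ 9.0172)
b(A, K) = -176 + A + K
(417780 - b(316, -335))/(430023 - f) = (417780 - (-176 + 316 - 335))/(430023 - 1*3147/349) = (417780 - 1*(-195))/(430023 - 3147/349) = (417780 + 195)/(150074880/349) = 417975*(349/150074880) = 9724885/10004992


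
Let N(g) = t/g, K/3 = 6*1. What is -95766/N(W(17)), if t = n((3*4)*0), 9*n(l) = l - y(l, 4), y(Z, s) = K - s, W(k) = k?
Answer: 7326099/7 ≈ 1.0466e+6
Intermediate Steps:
K = 18 (K = 3*(6*1) = 3*6 = 18)
y(Z, s) = 18 - s
n(l) = -14/9 + l/9 (n(l) = (l - (18 - 1*4))/9 = (l - (18 - 4))/9 = (l - 1*14)/9 = (l - 14)/9 = (-14 + l)/9 = -14/9 + l/9)
t = -14/9 (t = -14/9 + ((3*4)*0)/9 = -14/9 + (12*0)/9 = -14/9 + (1/9)*0 = -14/9 + 0 = -14/9 ≈ -1.5556)
N(g) = -14/(9*g)
-95766/N(W(17)) = -95766/((-14/9/17)) = -95766/((-14/9*1/17)) = -95766/(-14/153) = -95766*(-153/14) = 7326099/7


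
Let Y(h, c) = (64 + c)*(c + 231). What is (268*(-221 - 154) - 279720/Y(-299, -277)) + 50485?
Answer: -81721115/1633 ≈ -50044.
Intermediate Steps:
Y(h, c) = (64 + c)*(231 + c)
(268*(-221 - 154) - 279720/Y(-299, -277)) + 50485 = (268*(-221 - 154) - 279720/(14784 + (-277)² + 295*(-277))) + 50485 = (268*(-375) - 279720/(14784 + 76729 - 81715)) + 50485 = (-100500 - 279720/9798) + 50485 = (-100500 - 279720*1/9798) + 50485 = (-100500 - 46620/1633) + 50485 = -164163120/1633 + 50485 = -81721115/1633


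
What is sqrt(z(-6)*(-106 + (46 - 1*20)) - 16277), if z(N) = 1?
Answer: I*sqrt(16357) ≈ 127.89*I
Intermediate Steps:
sqrt(z(-6)*(-106 + (46 - 1*20)) - 16277) = sqrt(1*(-106 + (46 - 1*20)) - 16277) = sqrt(1*(-106 + (46 - 20)) - 16277) = sqrt(1*(-106 + 26) - 16277) = sqrt(1*(-80) - 16277) = sqrt(-80 - 16277) = sqrt(-16357) = I*sqrt(16357)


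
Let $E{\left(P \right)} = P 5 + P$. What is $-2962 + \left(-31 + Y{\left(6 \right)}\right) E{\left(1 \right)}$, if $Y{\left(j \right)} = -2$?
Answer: $-3160$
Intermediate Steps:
$E{\left(P \right)} = 6 P$ ($E{\left(P \right)} = 5 P + P = 6 P$)
$-2962 + \left(-31 + Y{\left(6 \right)}\right) E{\left(1 \right)} = -2962 + \left(-31 - 2\right) 6 \cdot 1 = -2962 - 198 = -3160$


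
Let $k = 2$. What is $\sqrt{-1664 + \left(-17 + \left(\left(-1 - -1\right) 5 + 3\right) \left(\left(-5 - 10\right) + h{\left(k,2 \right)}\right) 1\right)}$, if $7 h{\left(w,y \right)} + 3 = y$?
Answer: $\frac{i \sqrt{84595}}{7} \approx 41.55 i$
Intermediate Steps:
$h{\left(w,y \right)} = - \frac{3}{7} + \frac{y}{7}$
$\sqrt{-1664 + \left(-17 + \left(\left(-1 - -1\right) 5 + 3\right) \left(\left(-5 - 10\right) + h{\left(k,2 \right)}\right) 1\right)} = \sqrt{-1664 + \left(-17 + \left(\left(-1 - -1\right) 5 + 3\right) \left(\left(-5 - 10\right) + \left(- \frac{3}{7} + \frac{1}{7} \cdot 2\right)\right) 1\right)} = \sqrt{-1664 + \left(-17 + \left(\left(-1 + 1\right) 5 + 3\right) \left(\left(-5 - 10\right) + \left(- \frac{3}{7} + \frac{2}{7}\right)\right) 1\right)} = \sqrt{-1664 + \left(-17 + \left(0 \cdot 5 + 3\right) \left(-15 - \frac{1}{7}\right) 1\right)} = \sqrt{-1664 + \left(-17 + \left(0 + 3\right) \left(\left(- \frac{106}{7}\right) 1\right)\right)} = \sqrt{-1664 + \left(-17 + 3 \left(- \frac{106}{7}\right)\right)} = \sqrt{-1664 - \frac{437}{7}} = \sqrt{- \frac{12085}{7}} = \frac{i \sqrt{84595}}{7}$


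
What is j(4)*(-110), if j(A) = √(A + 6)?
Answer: -110*√10 ≈ -347.85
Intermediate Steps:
j(A) = √(6 + A)
j(4)*(-110) = √(6 + 4)*(-110) = √10*(-110) = -110*√10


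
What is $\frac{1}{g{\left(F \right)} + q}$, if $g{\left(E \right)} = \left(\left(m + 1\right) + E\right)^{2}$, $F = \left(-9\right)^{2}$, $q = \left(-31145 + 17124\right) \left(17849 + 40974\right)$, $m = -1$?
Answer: $- \frac{1}{824750722} \approx -1.2125 \cdot 10^{-9}$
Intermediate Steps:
$q = -824757283$ ($q = \left(-14021\right) 58823 = -824757283$)
$F = 81$
$g{\left(E \right)} = E^{2}$ ($g{\left(E \right)} = \left(\left(-1 + 1\right) + E\right)^{2} = \left(0 + E\right)^{2} = E^{2}$)
$\frac{1}{g{\left(F \right)} + q} = \frac{1}{81^{2} - 824757283} = \frac{1}{6561 - 824757283} = \frac{1}{-824750722} = - \frac{1}{824750722}$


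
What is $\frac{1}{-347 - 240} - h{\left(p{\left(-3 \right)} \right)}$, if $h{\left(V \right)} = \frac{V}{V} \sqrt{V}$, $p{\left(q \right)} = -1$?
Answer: $- \frac{1}{587} - i \approx -0.0017036 - 1.0 i$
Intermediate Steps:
$h{\left(V \right)} = \sqrt{V}$ ($h{\left(V \right)} = 1 \sqrt{V} = \sqrt{V}$)
$\frac{1}{-347 - 240} - h{\left(p{\left(-3 \right)} \right)} = \frac{1}{-347 - 240} - \sqrt{-1} = \frac{1}{-587} - i = - \frac{1}{587} - i$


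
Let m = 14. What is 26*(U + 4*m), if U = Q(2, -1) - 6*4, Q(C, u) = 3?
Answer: 910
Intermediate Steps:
U = -21 (U = 3 - 6*4 = 3 - 24 = -21)
26*(U + 4*m) = 26*(-21 + 4*14) = 26*(-21 + 56) = 26*35 = 910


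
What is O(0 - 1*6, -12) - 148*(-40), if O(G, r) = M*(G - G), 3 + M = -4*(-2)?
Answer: 5920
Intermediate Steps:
M = 5 (M = -3 - 4*(-2) = -3 + 8 = 5)
O(G, r) = 0 (O(G, r) = 5*(G - G) = 5*0 = 0)
O(0 - 1*6, -12) - 148*(-40) = 0 - 148*(-40) = 0 + 5920 = 5920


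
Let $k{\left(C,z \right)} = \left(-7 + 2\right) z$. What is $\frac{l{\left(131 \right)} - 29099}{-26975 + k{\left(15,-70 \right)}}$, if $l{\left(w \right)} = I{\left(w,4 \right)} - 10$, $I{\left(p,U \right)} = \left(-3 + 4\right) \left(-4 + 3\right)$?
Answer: $\frac{82}{75} \approx 1.0933$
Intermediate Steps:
$k{\left(C,z \right)} = - 5 z$
$I{\left(p,U \right)} = -1$ ($I{\left(p,U \right)} = 1 \left(-1\right) = -1$)
$l{\left(w \right)} = -11$ ($l{\left(w \right)} = -1 - 10 = -11$)
$\frac{l{\left(131 \right)} - 29099}{-26975 + k{\left(15,-70 \right)}} = \frac{-11 - 29099}{-26975 - -350} = - \frac{29110}{-26975 + 350} = - \frac{29110}{-26625} = \left(-29110\right) \left(- \frac{1}{26625}\right) = \frac{82}{75}$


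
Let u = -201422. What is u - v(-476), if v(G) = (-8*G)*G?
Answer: 1611186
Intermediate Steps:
v(G) = -8*G**2
u - v(-476) = -201422 - (-8)*(-476)**2 = -201422 - (-8)*226576 = -201422 - 1*(-1812608) = -201422 + 1812608 = 1611186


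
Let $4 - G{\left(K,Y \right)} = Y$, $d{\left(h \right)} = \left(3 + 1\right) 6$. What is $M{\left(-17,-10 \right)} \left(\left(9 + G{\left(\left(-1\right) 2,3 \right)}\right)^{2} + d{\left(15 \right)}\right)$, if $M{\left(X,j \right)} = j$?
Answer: $-1240$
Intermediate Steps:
$d{\left(h \right)} = 24$ ($d{\left(h \right)} = 4 \cdot 6 = 24$)
$G{\left(K,Y \right)} = 4 - Y$
$M{\left(-17,-10 \right)} \left(\left(9 + G{\left(\left(-1\right) 2,3 \right)}\right)^{2} + d{\left(15 \right)}\right) = - 10 \left(\left(9 + \left(4 - 3\right)\right)^{2} + 24\right) = - 10 \left(\left(9 + 1\right)^{2} + 24\right) = - 10 \left(10^{2} + 24\right) = - 10 \left(100 + 24\right) = \left(-10\right) 124 = -1240$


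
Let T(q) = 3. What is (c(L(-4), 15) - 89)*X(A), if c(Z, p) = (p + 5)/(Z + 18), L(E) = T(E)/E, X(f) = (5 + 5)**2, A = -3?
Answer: -606100/69 ≈ -8784.1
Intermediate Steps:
X(f) = 100 (X(f) = 10**2 = 100)
L(E) = 3/E
c(Z, p) = (5 + p)/(18 + Z)
(c(L(-4), 15) - 89)*X(A) = ((5 + 15)/(18 + 3/(-4)) - 89)*100 = (20/(18 + 3*(-1/4)) - 89)*100 = (20/(18 - 3/4) - 89)*100 = (20/(69/4) - 89)*100 = ((4/69)*20 - 89)*100 = (80/69 - 89)*100 = -6061/69*100 = -606100/69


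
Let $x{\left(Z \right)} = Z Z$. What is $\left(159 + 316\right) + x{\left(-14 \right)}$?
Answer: $671$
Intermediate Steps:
$x{\left(Z \right)} = Z^{2}$
$\left(159 + 316\right) + x{\left(-14 \right)} = \left(159 + 316\right) + \left(-14\right)^{2} = 475 + 196 = 671$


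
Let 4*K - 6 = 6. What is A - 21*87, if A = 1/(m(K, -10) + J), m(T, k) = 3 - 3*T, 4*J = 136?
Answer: -51155/28 ≈ -1827.0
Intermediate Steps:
K = 3 (K = 3/2 + (1/4)*6 = 3/2 + 3/2 = 3)
J = 34 (J = (1/4)*136 = 34)
A = 1/28 (A = 1/((3 - 3*3) + 34) = 1/((3 - 9) + 34) = 1/(-6 + 34) = 1/28 ≈ 0.035714)
A - 21*87 = 1/28 - 21*87 = 1/28 - 1827 = -51155/28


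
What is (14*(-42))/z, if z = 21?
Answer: -28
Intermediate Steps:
(14*(-42))/z = (14*(-42))/21 = -588*1/21 = -28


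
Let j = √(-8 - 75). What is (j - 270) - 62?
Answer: -332 + I*√83 ≈ -332.0 + 9.1104*I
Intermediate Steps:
j = I*√83 (j = √(-83) = I*√83 ≈ 9.1104*I)
(j - 270) - 62 = (I*√83 - 270) - 62 = (-270 + I*√83) - 62 = -332 + I*√83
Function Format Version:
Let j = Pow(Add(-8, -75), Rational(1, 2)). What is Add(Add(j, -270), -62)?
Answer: Add(-332, Mul(I, Pow(83, Rational(1, 2)))) ≈ Add(-332.00, Mul(9.1104, I))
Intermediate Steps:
j = Mul(I, Pow(83, Rational(1, 2))) (j = Pow(-83, Rational(1, 2)) = Mul(I, Pow(83, Rational(1, 2))) ≈ Mul(9.1104, I))
Add(Add(j, -270), -62) = Add(Add(Mul(I, Pow(83, Rational(1, 2))), -270), -62) = Add(Add(-270, Mul(I, Pow(83, Rational(1, 2)))), -62) = Add(-332, Mul(I, Pow(83, Rational(1, 2))))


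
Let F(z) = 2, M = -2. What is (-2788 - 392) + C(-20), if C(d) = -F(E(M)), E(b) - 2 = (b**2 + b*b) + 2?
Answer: -3182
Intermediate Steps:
E(b) = 4 + 2*b**2 (E(b) = 2 + ((b**2 + b*b) + 2) = 2 + ((b**2 + b**2) + 2) = 2 + (2*b**2 + 2) = 2 + (2 + 2*b**2) = 4 + 2*b**2)
C(d) = -2 (C(d) = -1*2 = -2)
(-2788 - 392) + C(-20) = (-2788 - 392) - 2 = -3180 - 2 = -3182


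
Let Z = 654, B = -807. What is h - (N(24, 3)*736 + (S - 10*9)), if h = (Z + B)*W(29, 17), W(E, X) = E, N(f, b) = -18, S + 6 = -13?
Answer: 8920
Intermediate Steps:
S = -19 (S = -6 - 13 = -19)
h = -4437 (h = (654 - 807)*29 = -153*29 = -4437)
h - (N(24, 3)*736 + (S - 10*9)) = -4437 - (-18*736 + (-19 - 10*9)) = -4437 - (-13248 + (-19 - 90)) = -4437 - (-13248 - 109) = -4437 - 1*(-13357) = -4437 + 13357 = 8920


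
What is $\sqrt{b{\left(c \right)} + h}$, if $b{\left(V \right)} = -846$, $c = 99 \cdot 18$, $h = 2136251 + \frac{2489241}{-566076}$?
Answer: $\frac{\sqrt{19007558904929749}}{94346} \approx 1461.3$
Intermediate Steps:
$h = \frac{403092643945}{188692}$ ($h = 2136251 + 2489241 \left(- \frac{1}{566076}\right) = 2136251 - \frac{829747}{188692} = \frac{403092643945}{188692} \approx 2.1362 \cdot 10^{6}$)
$c = 1782$
$\sqrt{b{\left(c \right)} + h} = \sqrt{-846 + \frac{403092643945}{188692}} = \sqrt{\frac{402933010513}{188692}} = \frac{\sqrt{19007558904929749}}{94346}$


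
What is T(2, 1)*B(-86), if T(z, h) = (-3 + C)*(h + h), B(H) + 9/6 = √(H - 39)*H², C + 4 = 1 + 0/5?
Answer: 18 - 443760*I*√5 ≈ 18.0 - 9.9228e+5*I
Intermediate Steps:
C = -3 (C = -4 + (1 + 0/5) = -4 + (1 + (⅕)*0) = -4 + (1 + 0) = -4 + 1 = -3)
B(H) = -3/2 + H²*√(-39 + H) (B(H) = -3/2 + √(H - 39)*H² = -3/2 + √(-39 + H)*H² = -3/2 + H²*√(-39 + H))
T(z, h) = -12*h (T(z, h) = (-3 - 3)*(h + h) = -12*h)
T(2, 1)*B(-86) = (-12*1)*(-3/2 + (-86)²*√(-39 - 86)) = -12*(-3/2 + 7396*√(-125)) = -12*(-3/2 + 7396*(5*I*√5)) = -12*(-3/2 + 36980*I*√5) = 18 - 443760*I*√5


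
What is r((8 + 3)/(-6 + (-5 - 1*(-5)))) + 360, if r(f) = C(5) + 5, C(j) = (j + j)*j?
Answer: 415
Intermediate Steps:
C(j) = 2*j**2 (C(j) = (2*j)*j = 2*j**2)
r(f) = 55 (r(f) = 2*5**2 + 5 = 2*25 + 5 = 50 + 5 = 55)
r((8 + 3)/(-6 + (-5 - 1*(-5)))) + 360 = 55 + 360 = 415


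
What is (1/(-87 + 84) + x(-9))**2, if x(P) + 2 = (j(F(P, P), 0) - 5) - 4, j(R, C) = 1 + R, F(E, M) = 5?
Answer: 256/9 ≈ 28.444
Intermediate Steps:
x(P) = -5 (x(P) = -2 + (((1 + 5) - 5) - 4) = -2 + ((6 - 5) - 4) = -2 + (1 - 4) = -2 - 3 = -5)
(1/(-87 + 84) + x(-9))**2 = (1/(-87 + 84) - 5)**2 = (1/(-3) - 5)**2 = (-1/3 - 5)**2 = (-16/3)**2 = 256/9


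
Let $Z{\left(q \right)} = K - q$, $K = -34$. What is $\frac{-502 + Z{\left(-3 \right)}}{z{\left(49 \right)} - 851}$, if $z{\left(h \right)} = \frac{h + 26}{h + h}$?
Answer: $\frac{52234}{83323} \approx 0.62689$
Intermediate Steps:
$z{\left(h \right)} = \frac{26 + h}{2 h}$
$Z{\left(q \right)} = -34 - q$
$\frac{-502 + Z{\left(-3 \right)}}{z{\left(49 \right)} - 851} = \frac{-502 - 31}{\frac{26 + 49}{2 \cdot 49} - 851} = \frac{-502 + \left(-34 + 3\right)}{\frac{1}{2} \cdot \frac{1}{49} \cdot 75 - 851} = \frac{-502 - 31}{\frac{75}{98} - 851} = - \frac{533}{- \frac{83323}{98}} = \left(-533\right) \left(- \frac{98}{83323}\right) = \frac{52234}{83323}$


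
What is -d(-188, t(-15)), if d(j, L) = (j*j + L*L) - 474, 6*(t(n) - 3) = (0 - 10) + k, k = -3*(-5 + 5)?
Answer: -313846/9 ≈ -34872.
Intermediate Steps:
k = 0 (k = -3*0 = 0)
t(n) = 4/3 (t(n) = 3 + ((0 - 10) + 0)/6 = 3 + (-10 + 0)/6 = 3 + (⅙)*(-10) = 3 - 5/3 = 4/3)
d(j, L) = -474 + L² + j² (d(j, L) = (j² + L²) - 474 = (L² + j²) - 474 = -474 + L² + j²)
-d(-188, t(-15)) = -(-474 + (4/3)² + (-188)²) = -(-474 + 16/9 + 35344) = -1*313846/9 = -313846/9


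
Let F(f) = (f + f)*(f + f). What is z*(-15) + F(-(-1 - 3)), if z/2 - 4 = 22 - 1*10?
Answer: -416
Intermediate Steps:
F(f) = 4*f² (F(f) = (2*f)*(2*f) = 4*f²)
z = 32 (z = 8 + 2*(22 - 1*10) = 8 + 2*(22 - 10) = 8 + 2*12 = 8 + 24 = 32)
z*(-15) + F(-(-1 - 3)) = 32*(-15) + 4*(-(-1 - 3))² = -480 + 4*(-1*(-4))² = -480 + 4*4² = -480 + 4*16 = -480 + 64 = -416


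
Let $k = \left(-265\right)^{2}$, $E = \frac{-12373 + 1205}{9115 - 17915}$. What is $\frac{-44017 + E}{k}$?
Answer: $- \frac{12104326}{19311875} \approx -0.62678$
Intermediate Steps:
$E = \frac{349}{275}$ ($E = - \frac{11168}{-8800} = \left(-11168\right) \left(- \frac{1}{8800}\right) = \frac{349}{275} \approx 1.2691$)
$k = 70225$
$\frac{-44017 + E}{k} = \frac{-44017 + \frac{349}{275}}{70225} = \left(- \frac{12104326}{275}\right) \frac{1}{70225} = - \frac{12104326}{19311875}$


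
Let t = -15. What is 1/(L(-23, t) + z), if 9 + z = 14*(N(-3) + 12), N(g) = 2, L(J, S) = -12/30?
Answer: 5/933 ≈ 0.0053591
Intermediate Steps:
L(J, S) = -⅖ (L(J, S) = -12*1/30 = -⅖)
z = 187 (z = -9 + 14*(2 + 12) = -9 + 14*14 = -9 + 196 = 187)
1/(L(-23, t) + z) = 1/(-⅖ + 187) = 1/(933/5) = 5/933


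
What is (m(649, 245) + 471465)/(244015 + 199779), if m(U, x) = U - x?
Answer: 471869/443794 ≈ 1.0633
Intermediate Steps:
(m(649, 245) + 471465)/(244015 + 199779) = ((649 - 1*245) + 471465)/(244015 + 199779) = ((649 - 245) + 471465)/443794 = (404 + 471465)*(1/443794) = 471869*(1/443794) = 471869/443794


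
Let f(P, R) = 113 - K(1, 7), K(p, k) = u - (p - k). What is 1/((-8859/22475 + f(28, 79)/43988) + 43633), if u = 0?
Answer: 988630300/43136518595033 ≈ 2.2919e-5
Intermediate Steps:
K(p, k) = k - p (K(p, k) = 0 - (p - k) = 0 + (k - p) = k - p)
f(P, R) = 107 (f(P, R) = 113 - (7 - 1*1) = 113 - (7 - 1) = 113 - 1*6 = 113 - 6 = 107)
1/((-8859/22475 + f(28, 79)/43988) + 43633) = 1/((-8859/22475 + 107/43988) + 43633) = 1/(-387284867/988630300 + 43633) = 1/(43136518595033/988630300) = 988630300/43136518595033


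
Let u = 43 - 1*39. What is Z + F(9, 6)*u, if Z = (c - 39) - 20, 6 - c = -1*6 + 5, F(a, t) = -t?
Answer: -76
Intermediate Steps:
u = 4 (u = 43 - 39 = 4)
c = 7 (c = 6 - (-1*6 + 5) = 6 - (-6 + 5) = 6 - 1*(-1) = 6 + 1 = 7)
Z = -52 (Z = (7 - 39) - 20 = -32 - 20 = -52)
Z + F(9, 6)*u = -52 - 1*6*4 = -52 - 6*4 = -52 - 24 = -76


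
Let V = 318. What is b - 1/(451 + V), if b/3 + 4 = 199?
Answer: 449864/769 ≈ 585.00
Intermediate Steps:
b = 585 (b = -12 + 3*199 = -12 + 597 = 585)
b - 1/(451 + V) = 585 - 1/(451 + 318) = 585 - 1/769 = 449864/769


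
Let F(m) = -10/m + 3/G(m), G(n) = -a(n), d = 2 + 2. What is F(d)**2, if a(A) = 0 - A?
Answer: 49/16 ≈ 3.0625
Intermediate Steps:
a(A) = -A
d = 4
G(n) = n (G(n) = -(-1)*n = n)
F(m) = -7/m (F(m) = -10/m + 3/m = -7/m)
F(d)**2 = (-7/4)**2 = 49/16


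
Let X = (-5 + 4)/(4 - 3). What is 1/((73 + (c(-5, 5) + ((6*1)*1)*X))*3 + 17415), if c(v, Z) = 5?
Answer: 1/17631 ≈ 5.6718e-5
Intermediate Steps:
X = -1 (X = -1/1 = -1*1 = -1)
1/((73 + (c(-5, 5) + ((6*1)*1)*X))*3 + 17415) = 1/((73 + (5 + ((6*1)*1)*(-1)))*3 + 17415) = 1/((73 + (5 + (6*1)*(-1)))*3 + 17415) = 1/((73 + (5 + 6*(-1)))*3 + 17415) = 1/((73 + (5 - 6))*3 + 17415) = 1/((73 - 1)*3 + 17415) = 1/(72*3 + 17415) = 1/(216 + 17415) = 1/17631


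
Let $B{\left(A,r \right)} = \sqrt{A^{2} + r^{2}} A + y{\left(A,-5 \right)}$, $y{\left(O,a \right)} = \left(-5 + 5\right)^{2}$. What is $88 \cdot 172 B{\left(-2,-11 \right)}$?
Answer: $- 151360 \sqrt{5} \approx -3.3845 \cdot 10^{5}$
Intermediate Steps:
$y{\left(O,a \right)} = 0$ ($y{\left(O,a \right)} = 0^{2} = 0$)
$B{\left(A,r \right)} = A \sqrt{A^{2} + r^{2}}$ ($B{\left(A,r \right)} = \sqrt{A^{2} + r^{2}} A + 0 = A \sqrt{A^{2} + r^{2}} + 0 = A \sqrt{A^{2} + r^{2}}$)
$88 \cdot 172 B{\left(-2,-11 \right)} = 88 \cdot 172 \left(- 2 \sqrt{\left(-2\right)^{2} + \left(-11\right)^{2}}\right) = 15136 \left(- 2 \sqrt{4 + 121}\right) = 15136 \left(- 2 \sqrt{125}\right) = 15136 \left(- 2 \cdot 5 \sqrt{5}\right) = 15136 \left(- 10 \sqrt{5}\right) = - 151360 \sqrt{5}$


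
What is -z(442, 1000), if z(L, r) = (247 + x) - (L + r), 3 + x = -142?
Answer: 1340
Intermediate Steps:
x = -145 (x = -3 - 142 = -145)
z(L, r) = 102 - L - r (z(L, r) = (247 - 145) - (L + r) = 102 + (-L - r) = 102 - L - r)
-z(442, 1000) = -(102 - 1*442 - 1*1000) = -(102 - 442 - 1000) = -1*(-1340) = 1340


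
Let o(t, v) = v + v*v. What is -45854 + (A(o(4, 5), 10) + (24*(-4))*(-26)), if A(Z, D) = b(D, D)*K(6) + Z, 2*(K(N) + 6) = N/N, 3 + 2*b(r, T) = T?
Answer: -173389/4 ≈ -43347.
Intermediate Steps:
o(t, v) = v + v²
b(r, T) = -3/2 + T/2
K(N) = -11/2 (K(N) = -6 + (N/N)/2 = -6 + (½)*1 = -6 + ½ = -11/2)
A(Z, D) = 33/4 + Z - 11*D/4 (A(Z, D) = (-3/2 + D/2)*(-11/2) + Z = (33/4 - 11*D/4) + Z = 33/4 + Z - 11*D/4)
-45854 + (A(o(4, 5), 10) + (24*(-4))*(-26)) = -45854 + ((33/4 + 5*(1 + 5) - 11/4*10) + (24*(-4))*(-26)) = -45854 + ((33/4 + 5*6 - 55/2) - 96*(-26)) = -45854 + ((33/4 + 30 - 55/2) + 2496) = -45854 + (43/4 + 2496) = -45854 + 10027/4 = -173389/4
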